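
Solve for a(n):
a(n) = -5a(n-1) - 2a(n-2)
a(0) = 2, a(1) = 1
Characteristic equation: x² + 5x + 2 = 0.
Discriminant Δ = (-5)² + 4·(-2) = 17.
Roots r₁,₂ = (-5 ± √17)/2, so r₁ = - \frac{5}{2} + \frac{\sqrt{17}}{2}, r₂ = - \frac{5}{2} - \frac{\sqrt{17}}{2}.
General solution: a(n) = A·r₁^n + B·r₂^n.
From the initial conditions, A + B = 2 and r₁A + r₂B = 1.
Since r₁ - r₂ = √17: A = (1 - (2)r₂)/√17 = 1 + \frac{6 \sqrt{17}}{17}, and B = 2 - A = 1 - \frac{6 \sqrt{17}}{17}.
So a(n) = \left(1 + \frac{6 \sqrt{17}}{17}\right)\left(- \frac{5}{2} + \frac{\sqrt{17}}{2}\right)^n + \left(1 - \frac{6 \sqrt{17}}{17}\right)\left(- \frac{5}{2} - \frac{\sqrt{17}}{2}\right)^n.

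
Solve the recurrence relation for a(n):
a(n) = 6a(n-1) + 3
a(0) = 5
First-order linear non-homogeneous.
Homogeneous solution: a_h(n) = A·(6)^n.
Try constant particular solution a_p = K: K = 6K + 3 ⇒ K = - \frac{3}{5}.
General: a(n) = A·(6)^n - \frac{3}{5}.
Apply a(0) = 5: A - \frac{3}{5} = 5 ⇒ A = \frac{28}{5}.
So a(n) = \frac{28 \cdot 6^{n}}{5} - \frac{3}{5}.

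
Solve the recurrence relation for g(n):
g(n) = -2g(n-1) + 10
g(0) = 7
First-order linear non-homogeneous.
Homogeneous solution: g_h(n) = A·(-2)^n.
Try constant particular solution g_p = K: K = -2K + 10 ⇒ K = \frac{10}{3}.
General: g(n) = A·(-2)^n + \frac{10}{3}.
Apply g(0) = 7: A + \frac{10}{3} = 7 ⇒ A = \frac{11}{3}.
So g(n) = \frac{11 \left(-2\right)^{n}}{3} + \frac{10}{3}.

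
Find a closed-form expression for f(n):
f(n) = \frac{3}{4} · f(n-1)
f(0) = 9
Pure geometric recurrence with ratio \frac{3}{4}.
By induction f(n) = f(0) · (\frac{3}{4})^n = 9 \left(\frac{3}{4}\right)^{n}.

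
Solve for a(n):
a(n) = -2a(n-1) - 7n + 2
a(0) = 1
First-order linear with linear forcing.
Homogeneous solution: a_h(n) = A·(-2)^n.
Try particular a_p(n) = pn + q. Substituting:
  pn + q = -2(p(n-1) + q) - 7n + 2.
Matching the n-coefficient: p = -2p - 7 ⇒ p = - \frac{7}{3}.
Matching constants: q = 2p - 2q + 2 ⇒ q = - \frac{8}{9}.
General: a(n) = A·(-2)^n - \frac{7 n}{3} - \frac{8}{9}.
Apply a(0) = 1: A - \frac{8}{9} = 1 ⇒ A = \frac{17}{9}.
So a(n) = \frac{17 \left(-2\right)^{n}}{9} - \frac{7 n}{3} - \frac{8}{9}.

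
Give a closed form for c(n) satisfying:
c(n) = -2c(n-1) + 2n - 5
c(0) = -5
First-order linear with linear forcing.
Homogeneous solution: c_h(n) = A·(-2)^n.
Try particular c_p(n) = pn + q. Substituting:
  pn + q = -2(p(n-1) + q) + 2n - 5.
Matching the n-coefficient: p = -2p + 2 ⇒ p = \frac{2}{3}.
Matching constants: q = 2p - 2q - 5 ⇒ q = - \frac{11}{9}.
General: c(n) = A·(-2)^n + \frac{2 n}{3} - \frac{11}{9}.
Apply c(0) = -5: A - \frac{11}{9} = -5 ⇒ A = - \frac{34}{9}.
So c(n) = - \frac{34 \left(-2\right)^{n}}{9} + \frac{2 n}{3} - \frac{11}{9}.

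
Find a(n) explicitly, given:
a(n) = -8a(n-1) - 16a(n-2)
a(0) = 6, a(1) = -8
Characteristic equation: x² + 8x + 16 = 0, which is (x - (-4))².
Repeated root r = -4.
General solution: a(n) = (A + Bn)·(-4)^n.
From a(0) = 6: A = 6.
From a(1) = -8: (A + B)·(-4) = -8 ⇒ B = -4.
So a(n) = \left(6 - 4 n\right) \cdot (-4)^n.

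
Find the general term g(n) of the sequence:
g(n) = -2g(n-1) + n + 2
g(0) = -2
First-order linear with linear forcing.
Homogeneous solution: g_h(n) = A·(-2)^n.
Try particular g_p(n) = pn + q. Substituting:
  pn + q = -2(p(n-1) + q) + n + 2.
Matching the n-coefficient: p = -2p + 1 ⇒ p = \frac{1}{3}.
Matching constants: q = 2p - 2q + 2 ⇒ q = \frac{8}{9}.
General: g(n) = A·(-2)^n + \frac{n}{3} + \frac{8}{9}.
Apply g(0) = -2: A + \frac{8}{9} = -2 ⇒ A = - \frac{26}{9}.
So g(n) = - \frac{26 \left(-2\right)^{n}}{9} + \frac{n}{3} + \frac{8}{9}.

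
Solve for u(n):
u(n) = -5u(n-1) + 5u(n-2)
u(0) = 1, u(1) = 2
Characteristic equation: x² + 5x - 5 = 0.
Discriminant Δ = (-5)² + 4·(5) = 45.
Roots r₁,₂ = (-5 ± √45)/2, so r₁ = - \frac{5}{2} + \frac{3 \sqrt{5}}{2}, r₂ = - \frac{3 \sqrt{5}}{2} - \frac{5}{2}.
General solution: u(n) = A·r₁^n + B·r₂^n.
From the initial conditions, A + B = 1 and r₁A + r₂B = 2.
Since r₁ - r₂ = √45: A = (2 - (1)r₂)/√45 = \frac{1}{2} + \frac{3 \sqrt{5}}{10}, and B = 1 - A = \frac{1}{2} - \frac{3 \sqrt{5}}{10}.
So u(n) = \left(\frac{1}{2} + \frac{3 \sqrt{5}}{10}\right)\left(- \frac{5}{2} + \frac{3 \sqrt{5}}{2}\right)^n + \left(\frac{1}{2} - \frac{3 \sqrt{5}}{10}\right)\left(- \frac{3 \sqrt{5}}{2} - \frac{5}{2}\right)^n.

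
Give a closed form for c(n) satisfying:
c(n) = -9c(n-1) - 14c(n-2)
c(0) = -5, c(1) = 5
Characteristic equation: x² + 9x + 14 = 0, which factors as (x - (-7))(x - (-2)) = 0.
Roots r₁ = -7, r₂ = -2 (distinct).
General solution: c(n) = A·(-7)^n + B·(-2)^n.
From c(0) = -5: A + B = -5.
From c(1) = 5: -7A - 2B = 5.
Solving: A = 1, B = -6.
So c(n) = - 6 \left(-2\right)^{n} + \left(-7\right)^{n}.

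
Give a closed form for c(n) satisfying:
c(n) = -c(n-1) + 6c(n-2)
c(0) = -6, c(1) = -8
Characteristic equation: x² + x - 6 = 0, which factors as (x - (-3))(x - (2)) = 0.
Roots r₁ = -3, r₂ = 2 (distinct).
General solution: c(n) = A·(-3)^n + B·(2)^n.
From c(0) = -6: A + B = -6.
From c(1) = -8: -3A + 2B = -8.
Solving: A = - \frac{4}{5}, B = - \frac{26}{5}.
So c(n) = - \frac{4 \left(-3\right)^{n}}{5} - \frac{26 \cdot 2^{n}}{5}.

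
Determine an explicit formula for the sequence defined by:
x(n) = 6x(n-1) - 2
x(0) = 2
First-order linear non-homogeneous.
Homogeneous solution: x_h(n) = A·(6)^n.
Try constant particular solution x_p = K: K = 6K - 2 ⇒ K = \frac{2}{5}.
General: x(n) = A·(6)^n + \frac{2}{5}.
Apply x(0) = 2: A + \frac{2}{5} = 2 ⇒ A = \frac{8}{5}.
So x(n) = \frac{8 \cdot 6^{n}}{5} + \frac{2}{5}.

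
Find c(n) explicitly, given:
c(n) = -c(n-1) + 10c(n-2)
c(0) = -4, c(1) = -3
Characteristic equation: x² + x - 10 = 0.
Discriminant Δ = (-1)² + 4·(10) = 41.
Roots r₁,₂ = (-1 ± √41)/2, so r₁ = - \frac{1}{2} + \frac{\sqrt{41}}{2}, r₂ = - \frac{\sqrt{41}}{2} - \frac{1}{2}.
General solution: c(n) = A·r₁^n + B·r₂^n.
From the initial conditions, A + B = -4 and r₁A + r₂B = -3.
Since r₁ - r₂ = √41: A = (-3 - (-4)r₂)/√41 = -2 - \frac{5 \sqrt{41}}{41}, and B = -4 - A = -2 + \frac{5 \sqrt{41}}{41}.
So c(n) = \left(-2 - \frac{5 \sqrt{41}}{41}\right)\left(- \frac{1}{2} + \frac{\sqrt{41}}{2}\right)^n + \left(-2 + \frac{5 \sqrt{41}}{41}\right)\left(- \frac{\sqrt{41}}{2} - \frac{1}{2}\right)^n.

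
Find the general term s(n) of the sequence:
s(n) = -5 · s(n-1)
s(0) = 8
Pure geometric recurrence with ratio -5.
By induction s(n) = s(0) · (-5)^n = 8 \left(-5\right)^{n}.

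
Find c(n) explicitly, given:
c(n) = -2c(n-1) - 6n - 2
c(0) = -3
First-order linear with linear forcing.
Homogeneous solution: c_h(n) = A·(-2)^n.
Try particular c_p(n) = pn + q. Substituting:
  pn + q = -2(p(n-1) + q) - 6n - 2.
Matching the n-coefficient: p = -2p - 6 ⇒ p = -2.
Matching constants: q = 2p - 2q - 2 ⇒ q = -2.
General: c(n) = A·(-2)^n - 2 n - 2.
Apply c(0) = -3: A - 2 = -3 ⇒ A = -1.
So c(n) = - \left(-2\right)^{n} - 2 n - 2.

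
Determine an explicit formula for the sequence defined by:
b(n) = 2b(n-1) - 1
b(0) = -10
First-order linear non-homogeneous.
Homogeneous solution: b_h(n) = A·(2)^n.
Try constant particular solution b_p = K: K = 2K - 1 ⇒ K = 1.
General: b(n) = A·(2)^n + 1.
Apply b(0) = -10: A + 1 = -10 ⇒ A = -11.
So b(n) = 1 - 11 \cdot 2^{n}.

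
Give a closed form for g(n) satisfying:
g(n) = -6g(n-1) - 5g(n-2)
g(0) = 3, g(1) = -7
Characteristic equation: x² + 6x + 5 = 0, which factors as (x - (-5))(x - (-1)) = 0.
Roots r₁ = -5, r₂ = -1 (distinct).
General solution: g(n) = A·(-5)^n + B·(-1)^n.
From g(0) = 3: A + B = 3.
From g(1) = -7: -5A - B = -7.
Solving: A = 1, B = 2.
So g(n) = 2 \left(-1\right)^{n} + \left(-5\right)^{n}.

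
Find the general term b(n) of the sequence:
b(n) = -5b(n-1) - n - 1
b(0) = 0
First-order linear with linear forcing.
Homogeneous solution: b_h(n) = A·(-5)^n.
Try particular b_p(n) = pn + q. Substituting:
  pn + q = -5(p(n-1) + q) - n - 1.
Matching the n-coefficient: p = -5p - 1 ⇒ p = - \frac{1}{6}.
Matching constants: q = 5p - 5q - 1 ⇒ q = - \frac{11}{36}.
General: b(n) = A·(-5)^n - \frac{n}{6} - \frac{11}{36}.
Apply b(0) = 0: A - \frac{11}{36} = 0 ⇒ A = \frac{11}{36}.
So b(n) = \frac{11 \left(-5\right)^{n}}{36} - \frac{n}{6} - \frac{11}{36}.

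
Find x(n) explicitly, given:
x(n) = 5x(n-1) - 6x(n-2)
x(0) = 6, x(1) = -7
Characteristic equation: x² - 5x + 6 = 0, which factors as (x - (3))(x - (2)) = 0.
Roots r₁ = 3, r₂ = 2 (distinct).
General solution: x(n) = A·(3)^n + B·(2)^n.
From x(0) = 6: A + B = 6.
From x(1) = -7: 3A + 2B = -7.
Solving: A = -19, B = 25.
So x(n) = 25 \cdot 2^{n} - 19 \cdot 3^{n}.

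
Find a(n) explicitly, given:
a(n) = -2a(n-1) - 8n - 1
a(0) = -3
First-order linear with linear forcing.
Homogeneous solution: a_h(n) = A·(-2)^n.
Try particular a_p(n) = pn + q. Substituting:
  pn + q = -2(p(n-1) + q) - 8n - 1.
Matching the n-coefficient: p = -2p - 8 ⇒ p = - \frac{8}{3}.
Matching constants: q = 2p - 2q - 1 ⇒ q = - \frac{19}{9}.
General: a(n) = A·(-2)^n - \frac{8 n}{3} - \frac{19}{9}.
Apply a(0) = -3: A - \frac{19}{9} = -3 ⇒ A = - \frac{8}{9}.
So a(n) = - \frac{8 \left(-2\right)^{n}}{9} - \frac{8 n}{3} - \frac{19}{9}.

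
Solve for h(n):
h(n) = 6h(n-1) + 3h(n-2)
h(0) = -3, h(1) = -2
Characteristic equation: x² - 6x - 3 = 0.
Discriminant Δ = (6)² + 4·(3) = 48.
Roots r₁,₂ = (6 ± √48)/2, so r₁ = 3 + 2 \sqrt{3}, r₂ = 3 - 2 \sqrt{3}.
General solution: h(n) = A·r₁^n + B·r₂^n.
From the initial conditions, A + B = -3 and r₁A + r₂B = -2.
Since r₁ - r₂ = √48: A = (-2 - (-3)r₂)/√48 = - \frac{3}{2} + \frac{7 \sqrt{3}}{12}, and B = -3 - A = - \frac{3}{2} - \frac{7 \sqrt{3}}{12}.
So h(n) = \left(- \frac{3}{2} + \frac{7 \sqrt{3}}{12}\right)\left(3 + 2 \sqrt{3}\right)^n + \left(- \frac{3}{2} - \frac{7 \sqrt{3}}{12}\right)\left(3 - 2 \sqrt{3}\right)^n.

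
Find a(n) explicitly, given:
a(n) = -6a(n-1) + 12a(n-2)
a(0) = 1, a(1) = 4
Characteristic equation: x² + 6x - 12 = 0.
Discriminant Δ = (-6)² + 4·(12) = 84.
Roots r₁,₂ = (-6 ± √84)/2, so r₁ = -3 + \sqrt{21}, r₂ = - \sqrt{21} - 3.
General solution: a(n) = A·r₁^n + B·r₂^n.
From the initial conditions, A + B = 1 and r₁A + r₂B = 4.
Since r₁ - r₂ = √84: A = (4 - (1)r₂)/√84 = \frac{1}{2} + \frac{\sqrt{21}}{6}, and B = 1 - A = \frac{1}{2} - \frac{\sqrt{21}}{6}.
So a(n) = \left(\frac{1}{2} + \frac{\sqrt{21}}{6}\right)\left(-3 + \sqrt{21}\right)^n + \left(\frac{1}{2} - \frac{\sqrt{21}}{6}\right)\left(- \sqrt{21} - 3\right)^n.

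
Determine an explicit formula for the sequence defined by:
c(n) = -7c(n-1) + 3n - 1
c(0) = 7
First-order linear with linear forcing.
Homogeneous solution: c_h(n) = A·(-7)^n.
Try particular c_p(n) = pn + q. Substituting:
  pn + q = -7(p(n-1) + q) + 3n - 1.
Matching the n-coefficient: p = -7p + 3 ⇒ p = \frac{3}{8}.
Matching constants: q = 7p - 7q - 1 ⇒ q = \frac{13}{64}.
General: c(n) = A·(-7)^n + \frac{3 n}{8} + \frac{13}{64}.
Apply c(0) = 7: A + \frac{13}{64} = 7 ⇒ A = \frac{435}{64}.
So c(n) = \frac{435 \left(-7\right)^{n}}{64} + \frac{3 n}{8} + \frac{13}{64}.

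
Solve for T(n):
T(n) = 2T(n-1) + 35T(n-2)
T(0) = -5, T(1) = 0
Characteristic equation: x² - 2x - 35 = 0, which factors as (x - (-5))(x - (7)) = 0.
Roots r₁ = -5, r₂ = 7 (distinct).
General solution: T(n) = A·(-5)^n + B·(7)^n.
From T(0) = -5: A + B = -5.
From T(1) = 0: -5A + 7B = 0.
Solving: A = - \frac{35}{12}, B = - \frac{25}{12}.
So T(n) = - \frac{35 \left(-5\right)^{n}}{12} - \frac{25 \cdot 7^{n}}{12}.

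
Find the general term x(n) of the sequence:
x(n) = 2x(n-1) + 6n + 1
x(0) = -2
First-order linear with linear forcing.
Homogeneous solution: x_h(n) = A·(2)^n.
Try particular x_p(n) = pn + q. Substituting:
  pn + q = 2(p(n-1) + q) + 6n + 1.
Matching the n-coefficient: p = 2p + 6 ⇒ p = -6.
Matching constants: q = -2p + 2q + 1 ⇒ q = -13.
General: x(n) = A·(2)^n - 6 n - 13.
Apply x(0) = -2: A - 13 = -2 ⇒ A = 11.
So x(n) = 11 \cdot 2^{n} - 6 n - 13.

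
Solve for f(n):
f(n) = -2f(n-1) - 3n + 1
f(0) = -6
First-order linear with linear forcing.
Homogeneous solution: f_h(n) = A·(-2)^n.
Try particular f_p(n) = pn + q. Substituting:
  pn + q = -2(p(n-1) + q) - 3n + 1.
Matching the n-coefficient: p = -2p - 3 ⇒ p = -1.
Matching constants: q = 2p - 2q + 1 ⇒ q = - \frac{1}{3}.
General: f(n) = A·(-2)^n - n - \frac{1}{3}.
Apply f(0) = -6: A - \frac{1}{3} = -6 ⇒ A = - \frac{17}{3}.
So f(n) = - \frac{17 \left(-2\right)^{n}}{3} - n - \frac{1}{3}.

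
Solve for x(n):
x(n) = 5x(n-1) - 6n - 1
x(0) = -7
First-order linear with linear forcing.
Homogeneous solution: x_h(n) = A·(5)^n.
Try particular x_p(n) = pn + q. Substituting:
  pn + q = 5(p(n-1) + q) - 6n - 1.
Matching the n-coefficient: p = 5p - 6 ⇒ p = \frac{3}{2}.
Matching constants: q = -5p + 5q - 1 ⇒ q = \frac{17}{8}.
General: x(n) = A·(5)^n + \frac{3 n}{2} + \frac{17}{8}.
Apply x(0) = -7: A + \frac{17}{8} = -7 ⇒ A = - \frac{73}{8}.
So x(n) = - \frac{73 \cdot 5^{n}}{8} + \frac{3 n}{2} + \frac{17}{8}.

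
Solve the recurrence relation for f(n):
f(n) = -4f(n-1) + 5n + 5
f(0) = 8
First-order linear with linear forcing.
Homogeneous solution: f_h(n) = A·(-4)^n.
Try particular f_p(n) = pn + q. Substituting:
  pn + q = -4(p(n-1) + q) + 5n + 5.
Matching the n-coefficient: p = -4p + 5 ⇒ p = 1.
Matching constants: q = 4p - 4q + 5 ⇒ q = \frac{9}{5}.
General: f(n) = A·(-4)^n + n + \frac{9}{5}.
Apply f(0) = 8: A + \frac{9}{5} = 8 ⇒ A = \frac{31}{5}.
So f(n) = \frac{31 \left(-4\right)^{n}}{5} + n + \frac{9}{5}.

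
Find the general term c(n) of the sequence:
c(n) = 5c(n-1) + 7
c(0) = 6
First-order linear non-homogeneous.
Homogeneous solution: c_h(n) = A·(5)^n.
Try constant particular solution c_p = K: K = 5K + 7 ⇒ K = - \frac{7}{4}.
General: c(n) = A·(5)^n - \frac{7}{4}.
Apply c(0) = 6: A - \frac{7}{4} = 6 ⇒ A = \frac{31}{4}.
So c(n) = \frac{31 \cdot 5^{n}}{4} - \frac{7}{4}.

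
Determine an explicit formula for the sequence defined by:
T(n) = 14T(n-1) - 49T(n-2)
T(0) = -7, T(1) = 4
Characteristic equation: x² - 14x + 49 = 0, which is (x - (7))².
Repeated root r = 7.
General solution: T(n) = (A + Bn)·(7)^n.
From T(0) = -7: A = -7.
From T(1) = 4: (A + B)·(7) = 4 ⇒ B = \frac{53}{7}.
So T(n) = \left(\frac{53 n}{7} - 7\right) \cdot (7)^n.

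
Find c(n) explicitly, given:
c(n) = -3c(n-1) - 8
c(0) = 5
First-order linear non-homogeneous.
Homogeneous solution: c_h(n) = A·(-3)^n.
Try constant particular solution c_p = K: K = -3K - 8 ⇒ K = -2.
General: c(n) = A·(-3)^n - 2.
Apply c(0) = 5: A - 2 = 5 ⇒ A = 7.
So c(n) = 7 \left(-3\right)^{n} - 2.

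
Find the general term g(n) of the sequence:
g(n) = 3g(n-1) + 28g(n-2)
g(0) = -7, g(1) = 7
Characteristic equation: x² - 3x - 28 = 0, which factors as (x - (7))(x - (-4)) = 0.
Roots r₁ = 7, r₂ = -4 (distinct).
General solution: g(n) = A·(7)^n + B·(-4)^n.
From g(0) = -7: A + B = -7.
From g(1) = 7: 7A - 4B = 7.
Solving: A = - \frac{21}{11}, B = - \frac{56}{11}.
So g(n) = - \frac{56 \left(-4\right)^{n}}{11} - \frac{21 \cdot 7^{n}}{11}.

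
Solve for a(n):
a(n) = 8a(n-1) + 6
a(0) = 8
First-order linear non-homogeneous.
Homogeneous solution: a_h(n) = A·(8)^n.
Try constant particular solution a_p = K: K = 8K + 6 ⇒ K = - \frac{6}{7}.
General: a(n) = A·(8)^n - \frac{6}{7}.
Apply a(0) = 8: A - \frac{6}{7} = 8 ⇒ A = \frac{62}{7}.
So a(n) = \frac{62 \cdot 8^{n}}{7} - \frac{6}{7}.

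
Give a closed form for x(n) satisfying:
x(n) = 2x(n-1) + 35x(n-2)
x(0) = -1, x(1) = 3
Characteristic equation: x² - 2x - 35 = 0, which factors as (x - (7))(x - (-5)) = 0.
Roots r₁ = 7, r₂ = -5 (distinct).
General solution: x(n) = A·(7)^n + B·(-5)^n.
From x(0) = -1: A + B = -1.
From x(1) = 3: 7A - 5B = 3.
Solving: A = - \frac{1}{6}, B = - \frac{5}{6}.
So x(n) = - \frac{5 \left(-5\right)^{n}}{6} - \frac{7^{n}}{6}.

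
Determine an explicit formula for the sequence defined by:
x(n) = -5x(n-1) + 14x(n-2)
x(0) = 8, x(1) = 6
Characteristic equation: x² + 5x - 14 = 0, which factors as (x - (2))(x - (-7)) = 0.
Roots r₁ = 2, r₂ = -7 (distinct).
General solution: x(n) = A·(2)^n + B·(-7)^n.
From x(0) = 8: A + B = 8.
From x(1) = 6: 2A - 7B = 6.
Solving: A = \frac{62}{9}, B = \frac{10}{9}.
So x(n) = \frac{10 \left(-7\right)^{n}}{9} + \frac{62 \cdot 2^{n}}{9}.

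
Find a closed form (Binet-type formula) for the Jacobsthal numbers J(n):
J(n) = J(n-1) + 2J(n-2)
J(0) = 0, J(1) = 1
This is the Jacobsthal sequence.
Characteristic equation: x² - x - 2 = 0; roots r₁ = 2, r₂ = -1.
General: J(n) = A·r₁^n + B·r₂^n. Solving with J(0)=0, J(1)=1 gives A = \frac{1}{3}, B = - \frac{1}{3}.
So J(n) = - \frac{\left(-1\right)^{n}}{3} + \frac{2^{n}}{3}.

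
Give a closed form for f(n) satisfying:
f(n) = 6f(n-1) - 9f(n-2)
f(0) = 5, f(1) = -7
Characteristic equation: x² - 6x + 9 = 0, which is (x - (3))².
Repeated root r = 3.
General solution: f(n) = (A + Bn)·(3)^n.
From f(0) = 5: A = 5.
From f(1) = -7: (A + B)·(3) = -7 ⇒ B = - \frac{22}{3}.
So f(n) = \left(5 - \frac{22 n}{3}\right) \cdot (3)^n.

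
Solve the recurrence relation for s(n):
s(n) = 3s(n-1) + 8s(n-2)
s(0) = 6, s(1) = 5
Characteristic equation: x² - 3x - 8 = 0.
Discriminant Δ = (3)² + 4·(8) = 41.
Roots r₁,₂ = (3 ± √41)/2, so r₁ = \frac{3}{2} + \frac{\sqrt{41}}{2}, r₂ = \frac{3}{2} - \frac{\sqrt{41}}{2}.
General solution: s(n) = A·r₁^n + B·r₂^n.
From the initial conditions, A + B = 6 and r₁A + r₂B = 5.
Since r₁ - r₂ = √41: A = (5 - (6)r₂)/√41 = 3 - \frac{4 \sqrt{41}}{41}, and B = 6 - A = \frac{4 \sqrt{41}}{41} + 3.
So s(n) = \left(3 - \frac{4 \sqrt{41}}{41}\right)\left(\frac{3}{2} + \frac{\sqrt{41}}{2}\right)^n + \left(\frac{4 \sqrt{41}}{41} + 3\right)\left(\frac{3}{2} - \frac{\sqrt{41}}{2}\right)^n.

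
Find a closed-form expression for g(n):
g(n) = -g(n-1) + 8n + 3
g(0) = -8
First-order linear with linear forcing.
Homogeneous solution: g_h(n) = A·(-1)^n.
Try particular g_p(n) = pn + q. Substituting:
  pn + q = -(p(n-1) + q) + 8n + 3.
Matching the n-coefficient: p = -p + 8 ⇒ p = 4.
Matching constants: q = p - q + 3 ⇒ q = \frac{7}{2}.
General: g(n) = A·(-1)^n + 4 n + \frac{7}{2}.
Apply g(0) = -8: A + \frac{7}{2} = -8 ⇒ A = - \frac{23}{2}.
So g(n) = - \frac{23 \left(-1\right)^{n}}{2} + 4 n + \frac{7}{2}.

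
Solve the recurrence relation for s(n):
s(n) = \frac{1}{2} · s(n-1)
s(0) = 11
Pure geometric recurrence with ratio \frac{1}{2}.
By induction s(n) = s(0) · (\frac{1}{2})^n = 11 \cdot 2^{- n}.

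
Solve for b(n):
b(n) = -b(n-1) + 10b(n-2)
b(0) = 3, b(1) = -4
Characteristic equation: x² + x - 10 = 0.
Discriminant Δ = (-1)² + 4·(10) = 41.
Roots r₁,₂ = (-1 ± √41)/2, so r₁ = - \frac{1}{2} + \frac{\sqrt{41}}{2}, r₂ = - \frac{\sqrt{41}}{2} - \frac{1}{2}.
General solution: b(n) = A·r₁^n + B·r₂^n.
From the initial conditions, A + B = 3 and r₁A + r₂B = -4.
Since r₁ - r₂ = √41: A = (-4 - (3)r₂)/√41 = \frac{3}{2} - \frac{5 \sqrt{41}}{82}, and B = 3 - A = \frac{5 \sqrt{41}}{82} + \frac{3}{2}.
So b(n) = \left(\frac{3}{2} - \frac{5 \sqrt{41}}{82}\right)\left(- \frac{1}{2} + \frac{\sqrt{41}}{2}\right)^n + \left(\frac{5 \sqrt{41}}{82} + \frac{3}{2}\right)\left(- \frac{\sqrt{41}}{2} - \frac{1}{2}\right)^n.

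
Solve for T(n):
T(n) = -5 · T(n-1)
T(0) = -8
Pure geometric recurrence with ratio -5.
By induction T(n) = T(0) · (-5)^n = - 8 \left(-5\right)^{n}.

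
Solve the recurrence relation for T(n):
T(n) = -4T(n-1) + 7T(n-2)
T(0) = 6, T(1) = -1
Characteristic equation: x² + 4x - 7 = 0.
Discriminant Δ = (-4)² + 4·(7) = 44.
Roots r₁,₂ = (-4 ± √44)/2, so r₁ = -2 + \sqrt{11}, r₂ = - \sqrt{11} - 2.
General solution: T(n) = A·r₁^n + B·r₂^n.
From the initial conditions, A + B = 6 and r₁A + r₂B = -1.
Since r₁ - r₂ = √44: A = (-1 - (6)r₂)/√44 = \frac{\sqrt{11}}{2} + 3, and B = 6 - A = 3 - \frac{\sqrt{11}}{2}.
So T(n) = \left(\frac{\sqrt{11}}{2} + 3\right)\left(-2 + \sqrt{11}\right)^n + \left(3 - \frac{\sqrt{11}}{2}\right)\left(- \sqrt{11} - 2\right)^n.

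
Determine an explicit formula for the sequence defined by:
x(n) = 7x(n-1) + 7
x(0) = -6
First-order linear non-homogeneous.
Homogeneous solution: x_h(n) = A·(7)^n.
Try constant particular solution x_p = K: K = 7K + 7 ⇒ K = - \frac{7}{6}.
General: x(n) = A·(7)^n - \frac{7}{6}.
Apply x(0) = -6: A - \frac{7}{6} = -6 ⇒ A = - \frac{29}{6}.
So x(n) = - \frac{29 \cdot 7^{n}}{6} - \frac{7}{6}.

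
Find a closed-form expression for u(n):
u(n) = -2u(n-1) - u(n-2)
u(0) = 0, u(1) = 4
Characteristic equation: x² + 2x + 1 = 0, which is (x - (-1))².
Repeated root r = -1.
General solution: u(n) = (A + Bn)·(-1)^n.
From u(0) = 0: A = 0.
From u(1) = 4: (A + B)·(-1) = 4 ⇒ B = -4.
So u(n) = \left(- 4 n\right) \cdot (-1)^n.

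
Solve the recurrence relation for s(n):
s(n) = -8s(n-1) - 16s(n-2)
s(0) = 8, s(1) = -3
Characteristic equation: x² + 8x + 16 = 0, which is (x - (-4))².
Repeated root r = -4.
General solution: s(n) = (A + Bn)·(-4)^n.
From s(0) = 8: A = 8.
From s(1) = -3: (A + B)·(-4) = -3 ⇒ B = - \frac{29}{4}.
So s(n) = \left(8 - \frac{29 n}{4}\right) \cdot (-4)^n.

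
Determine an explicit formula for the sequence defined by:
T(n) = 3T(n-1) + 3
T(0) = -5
First-order linear non-homogeneous.
Homogeneous solution: T_h(n) = A·(3)^n.
Try constant particular solution T_p = K: K = 3K + 3 ⇒ K = - \frac{3}{2}.
General: T(n) = A·(3)^n - \frac{3}{2}.
Apply T(0) = -5: A - \frac{3}{2} = -5 ⇒ A = - \frac{7}{2}.
So T(n) = - \frac{7 \cdot 3^{n}}{2} - \frac{3}{2}.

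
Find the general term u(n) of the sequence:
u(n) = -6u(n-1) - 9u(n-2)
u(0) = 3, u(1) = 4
Characteristic equation: x² + 6x + 9 = 0, which is (x - (-3))².
Repeated root r = -3.
General solution: u(n) = (A + Bn)·(-3)^n.
From u(0) = 3: A = 3.
From u(1) = 4: (A + B)·(-3) = 4 ⇒ B = - \frac{13}{3}.
So u(n) = \left(3 - \frac{13 n}{3}\right) \cdot (-3)^n.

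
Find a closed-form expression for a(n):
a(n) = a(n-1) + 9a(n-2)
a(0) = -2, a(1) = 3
Characteristic equation: x² - x - 9 = 0.
Discriminant Δ = (1)² + 4·(9) = 37.
Roots r₁,₂ = (1 ± √37)/2, so r₁ = \frac{1}{2} + \frac{\sqrt{37}}{2}, r₂ = \frac{1}{2} - \frac{\sqrt{37}}{2}.
General solution: a(n) = A·r₁^n + B·r₂^n.
From the initial conditions, A + B = -2 and r₁A + r₂B = 3.
Since r₁ - r₂ = √37: A = (3 - (-2)r₂)/√37 = -1 + \frac{4 \sqrt{37}}{37}, and B = -2 - A = -1 - \frac{4 \sqrt{37}}{37}.
So a(n) = \left(-1 + \frac{4 \sqrt{37}}{37}\right)\left(\frac{1}{2} + \frac{\sqrt{37}}{2}\right)^n + \left(-1 - \frac{4 \sqrt{37}}{37}\right)\left(\frac{1}{2} - \frac{\sqrt{37}}{2}\right)^n.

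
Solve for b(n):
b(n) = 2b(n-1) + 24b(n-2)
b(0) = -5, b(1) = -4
Characteristic equation: x² - 2x - 24 = 0, which factors as (x - (6))(x - (-4)) = 0.
Roots r₁ = 6, r₂ = -4 (distinct).
General solution: b(n) = A·(6)^n + B·(-4)^n.
From b(0) = -5: A + B = -5.
From b(1) = -4: 6A - 4B = -4.
Solving: A = - \frac{12}{5}, B = - \frac{13}{5}.
So b(n) = - \frac{13 \left(-4\right)^{n}}{5} - \frac{12 \cdot 6^{n}}{5}.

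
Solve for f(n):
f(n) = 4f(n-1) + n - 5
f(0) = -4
First-order linear with linear forcing.
Homogeneous solution: f_h(n) = A·(4)^n.
Try particular f_p(n) = pn + q. Substituting:
  pn + q = 4(p(n-1) + q) + n - 5.
Matching the n-coefficient: p = 4p + 1 ⇒ p = - \frac{1}{3}.
Matching constants: q = -4p + 4q - 5 ⇒ q = \frac{11}{9}.
General: f(n) = A·(4)^n - \frac{n}{3} + \frac{11}{9}.
Apply f(0) = -4: A + \frac{11}{9} = -4 ⇒ A = - \frac{47}{9}.
So f(n) = - \frac{47 \cdot 4^{n}}{9} - \frac{n}{3} + \frac{11}{9}.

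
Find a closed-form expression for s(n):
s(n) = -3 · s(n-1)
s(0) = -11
Pure geometric recurrence with ratio -3.
By induction s(n) = s(0) · (-3)^n = - 11 \left(-3\right)^{n}.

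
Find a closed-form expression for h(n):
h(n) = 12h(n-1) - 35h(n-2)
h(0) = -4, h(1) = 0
Characteristic equation: x² - 12x + 35 = 0, which factors as (x - (5))(x - (7)) = 0.
Roots r₁ = 5, r₂ = 7 (distinct).
General solution: h(n) = A·(5)^n + B·(7)^n.
From h(0) = -4: A + B = -4.
From h(1) = 0: 5A + 7B = 0.
Solving: A = -14, B = 10.
So h(n) = - 14 \cdot 5^{n} + 10 \cdot 7^{n}.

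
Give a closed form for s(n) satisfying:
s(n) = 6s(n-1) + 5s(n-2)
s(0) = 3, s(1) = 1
Characteristic equation: x² - 6x - 5 = 0.
Discriminant Δ = (6)² + 4·(5) = 56.
Roots r₁,₂ = (6 ± √56)/2, so r₁ = 3 + \sqrt{14}, r₂ = 3 - \sqrt{14}.
General solution: s(n) = A·r₁^n + B·r₂^n.
From the initial conditions, A + B = 3 and r₁A + r₂B = 1.
Since r₁ - r₂ = √56: A = (1 - (3)r₂)/√56 = \frac{3}{2} - \frac{2 \sqrt{14}}{7}, and B = 3 - A = \frac{2 \sqrt{14}}{7} + \frac{3}{2}.
So s(n) = \left(\frac{3}{2} - \frac{2 \sqrt{14}}{7}\right)\left(3 + \sqrt{14}\right)^n + \left(\frac{2 \sqrt{14}}{7} + \frac{3}{2}\right)\left(3 - \sqrt{14}\right)^n.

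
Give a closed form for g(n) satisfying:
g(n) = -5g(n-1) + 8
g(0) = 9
First-order linear non-homogeneous.
Homogeneous solution: g_h(n) = A·(-5)^n.
Try constant particular solution g_p = K: K = -5K + 8 ⇒ K = \frac{4}{3}.
General: g(n) = A·(-5)^n + \frac{4}{3}.
Apply g(0) = 9: A + \frac{4}{3} = 9 ⇒ A = \frac{23}{3}.
So g(n) = \frac{23 \left(-5\right)^{n}}{3} + \frac{4}{3}.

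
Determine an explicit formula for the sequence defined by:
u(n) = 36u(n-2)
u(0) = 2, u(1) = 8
Characteristic equation: x² - 36 = 0, which factors as (x - (6))(x - (-6)) = 0.
Roots r₁ = 6, r₂ = -6 (distinct).
General solution: u(n) = A·(6)^n + B·(-6)^n.
From u(0) = 2: A + B = 2.
From u(1) = 8: 6A - 6B = 8.
Solving: A = \frac{5}{3}, B = \frac{1}{3}.
So u(n) = \frac{\left(-6\right)^{n}}{3} + \frac{5 \cdot 6^{n}}{3}.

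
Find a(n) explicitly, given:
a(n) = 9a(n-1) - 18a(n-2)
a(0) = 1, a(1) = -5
Characteristic equation: x² - 9x + 18 = 0, which factors as (x - (6))(x - (3)) = 0.
Roots r₁ = 6, r₂ = 3 (distinct).
General solution: a(n) = A·(6)^n + B·(3)^n.
From a(0) = 1: A + B = 1.
From a(1) = -5: 6A + 3B = -5.
Solving: A = - \frac{8}{3}, B = \frac{11}{3}.
So a(n) = \frac{11 \cdot 3^{n}}{3} - \frac{8 \cdot 6^{n}}{3}.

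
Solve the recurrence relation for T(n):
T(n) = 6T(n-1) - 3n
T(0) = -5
First-order linear with linear forcing.
Homogeneous solution: T_h(n) = A·(6)^n.
Try particular T_p(n) = pn + q. Substituting:
  pn + q = 6(p(n-1) + q) - 3n.
Matching the n-coefficient: p = 6p - 3 ⇒ p = \frac{3}{5}.
Matching constants: q = -6p + 6q ⇒ q = \frac{18}{25}.
General: T(n) = A·(6)^n + \frac{3 n}{5} + \frac{18}{25}.
Apply T(0) = -5: A + \frac{18}{25} = -5 ⇒ A = - \frac{143}{25}.
So T(n) = - \frac{143 \cdot 6^{n}}{25} + \frac{3 n}{5} + \frac{18}{25}.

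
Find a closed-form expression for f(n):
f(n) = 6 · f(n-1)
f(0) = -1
Pure geometric recurrence with ratio 6.
By induction f(n) = f(0) · (6)^n = - 6^{n}.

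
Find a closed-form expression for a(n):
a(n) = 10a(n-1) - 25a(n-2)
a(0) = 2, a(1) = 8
Characteristic equation: x² - 10x + 25 = 0, which is (x - (5))².
Repeated root r = 5.
General solution: a(n) = (A + Bn)·(5)^n.
From a(0) = 2: A = 2.
From a(1) = 8: (A + B)·(5) = 8 ⇒ B = - \frac{2}{5}.
So a(n) = \left(2 - \frac{2 n}{5}\right) \cdot (5)^n.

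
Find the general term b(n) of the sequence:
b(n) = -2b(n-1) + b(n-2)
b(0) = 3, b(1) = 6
Characteristic equation: x² + 2x - 1 = 0.
Discriminant Δ = (-2)² + 4·(1) = 8.
Roots r₁,₂ = (-2 ± √8)/2, so r₁ = -1 + \sqrt{2}, r₂ = - \sqrt{2} - 1.
General solution: b(n) = A·r₁^n + B·r₂^n.
From the initial conditions, A + B = 3 and r₁A + r₂B = 6.
Since r₁ - r₂ = √8: A = (6 - (3)r₂)/√8 = \frac{3}{2} + \frac{9 \sqrt{2}}{4}, and B = 3 - A = \frac{3}{2} - \frac{9 \sqrt{2}}{4}.
So b(n) = \left(\frac{3}{2} + \frac{9 \sqrt{2}}{4}\right)\left(-1 + \sqrt{2}\right)^n + \left(\frac{3}{2} - \frac{9 \sqrt{2}}{4}\right)\left(- \sqrt{2} - 1\right)^n.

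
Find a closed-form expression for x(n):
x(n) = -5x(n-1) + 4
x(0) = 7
First-order linear non-homogeneous.
Homogeneous solution: x_h(n) = A·(-5)^n.
Try constant particular solution x_p = K: K = -5K + 4 ⇒ K = \frac{2}{3}.
General: x(n) = A·(-5)^n + \frac{2}{3}.
Apply x(0) = 7: A + \frac{2}{3} = 7 ⇒ A = \frac{19}{3}.
So x(n) = \frac{19 \left(-5\right)^{n}}{3} + \frac{2}{3}.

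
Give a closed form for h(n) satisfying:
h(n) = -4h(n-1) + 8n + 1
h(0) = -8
First-order linear with linear forcing.
Homogeneous solution: h_h(n) = A·(-4)^n.
Try particular h_p(n) = pn + q. Substituting:
  pn + q = -4(p(n-1) + q) + 8n + 1.
Matching the n-coefficient: p = -4p + 8 ⇒ p = \frac{8}{5}.
Matching constants: q = 4p - 4q + 1 ⇒ q = \frac{37}{25}.
General: h(n) = A·(-4)^n + \frac{8 n}{5} + \frac{37}{25}.
Apply h(0) = -8: A + \frac{37}{25} = -8 ⇒ A = - \frac{237}{25}.
So h(n) = - \frac{237 \left(-4\right)^{n}}{25} + \frac{8 n}{5} + \frac{37}{25}.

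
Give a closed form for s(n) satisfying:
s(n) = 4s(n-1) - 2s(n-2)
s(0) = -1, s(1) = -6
Characteristic equation: x² - 4x + 2 = 0.
Discriminant Δ = (4)² + 4·(-2) = 8.
Roots r₁,₂ = (4 ± √8)/2, so r₁ = \sqrt{2} + 2, r₂ = 2 - \sqrt{2}.
General solution: s(n) = A·r₁^n + B·r₂^n.
From the initial conditions, A + B = -1 and r₁A + r₂B = -6.
Since r₁ - r₂ = √8: A = (-6 - (-1)r₂)/√8 = - \sqrt{2} - \frac{1}{2}, and B = -1 - A = - \frac{1}{2} + \sqrt{2}.
So s(n) = \left(- \sqrt{2} - \frac{1}{2}\right)\left(\sqrt{2} + 2\right)^n + \left(- \frac{1}{2} + \sqrt{2}\right)\left(2 - \sqrt{2}\right)^n.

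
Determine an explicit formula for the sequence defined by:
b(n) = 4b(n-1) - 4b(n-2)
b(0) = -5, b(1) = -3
Characteristic equation: x² - 4x + 4 = 0, which is (x - (2))².
Repeated root r = 2.
General solution: b(n) = (A + Bn)·(2)^n.
From b(0) = -5: A = -5.
From b(1) = -3: (A + B)·(2) = -3 ⇒ B = \frac{7}{2}.
So b(n) = \left(\frac{7 n}{2} - 5\right) \cdot (2)^n.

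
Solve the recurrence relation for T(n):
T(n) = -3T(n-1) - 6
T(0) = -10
First-order linear non-homogeneous.
Homogeneous solution: T_h(n) = A·(-3)^n.
Try constant particular solution T_p = K: K = -3K - 6 ⇒ K = - \frac{3}{2}.
General: T(n) = A·(-3)^n - \frac{3}{2}.
Apply T(0) = -10: A - \frac{3}{2} = -10 ⇒ A = - \frac{17}{2}.
So T(n) = - \frac{17 \left(-3\right)^{n}}{2} - \frac{3}{2}.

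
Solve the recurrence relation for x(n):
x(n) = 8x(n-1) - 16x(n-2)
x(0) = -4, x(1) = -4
Characteristic equation: x² - 8x + 16 = 0, which is (x - (4))².
Repeated root r = 4.
General solution: x(n) = (A + Bn)·(4)^n.
From x(0) = -4: A = -4.
From x(1) = -4: (A + B)·(4) = -4 ⇒ B = 3.
So x(n) = \left(3 n - 4\right) \cdot (4)^n.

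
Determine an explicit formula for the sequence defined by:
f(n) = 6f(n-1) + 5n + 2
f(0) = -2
First-order linear with linear forcing.
Homogeneous solution: f_h(n) = A·(6)^n.
Try particular f_p(n) = pn + q. Substituting:
  pn + q = 6(p(n-1) + q) + 5n + 2.
Matching the n-coefficient: p = 6p + 5 ⇒ p = -1.
Matching constants: q = -6p + 6q + 2 ⇒ q = - \frac{8}{5}.
General: f(n) = A·(6)^n - n - \frac{8}{5}.
Apply f(0) = -2: A - \frac{8}{5} = -2 ⇒ A = - \frac{2}{5}.
So f(n) = - \frac{2 \cdot 6^{n}}{5} - n - \frac{8}{5}.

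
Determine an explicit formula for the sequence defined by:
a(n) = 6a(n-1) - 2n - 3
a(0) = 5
First-order linear with linear forcing.
Homogeneous solution: a_h(n) = A·(6)^n.
Try particular a_p(n) = pn + q. Substituting:
  pn + q = 6(p(n-1) + q) - 2n - 3.
Matching the n-coefficient: p = 6p - 2 ⇒ p = \frac{2}{5}.
Matching constants: q = -6p + 6q - 3 ⇒ q = \frac{27}{25}.
General: a(n) = A·(6)^n + \frac{2 n}{5} + \frac{27}{25}.
Apply a(0) = 5: A + \frac{27}{25} = 5 ⇒ A = \frac{98}{25}.
So a(n) = \frac{98 \cdot 6^{n}}{25} + \frac{2 n}{5} + \frac{27}{25}.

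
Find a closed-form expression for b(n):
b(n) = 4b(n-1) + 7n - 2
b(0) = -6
First-order linear with linear forcing.
Homogeneous solution: b_h(n) = A·(4)^n.
Try particular b_p(n) = pn + q. Substituting:
  pn + q = 4(p(n-1) + q) + 7n - 2.
Matching the n-coefficient: p = 4p + 7 ⇒ p = - \frac{7}{3}.
Matching constants: q = -4p + 4q - 2 ⇒ q = - \frac{22}{9}.
General: b(n) = A·(4)^n - \frac{7 n}{3} - \frac{22}{9}.
Apply b(0) = -6: A - \frac{22}{9} = -6 ⇒ A = - \frac{32}{9}.
So b(n) = - \frac{32 \cdot 4^{n}}{9} - \frac{7 n}{3} - \frac{22}{9}.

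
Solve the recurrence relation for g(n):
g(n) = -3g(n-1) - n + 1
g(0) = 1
First-order linear with linear forcing.
Homogeneous solution: g_h(n) = A·(-3)^n.
Try particular g_p(n) = pn + q. Substituting:
  pn + q = -3(p(n-1) + q) - n + 1.
Matching the n-coefficient: p = -3p - 1 ⇒ p = - \frac{1}{4}.
Matching constants: q = 3p - 3q + 1 ⇒ q = \frac{1}{16}.
General: g(n) = A·(-3)^n - \frac{n}{4} + \frac{1}{16}.
Apply g(0) = 1: A + \frac{1}{16} = 1 ⇒ A = \frac{15}{16}.
So g(n) = \frac{15 \left(-3\right)^{n}}{16} - \frac{n}{4} + \frac{1}{16}.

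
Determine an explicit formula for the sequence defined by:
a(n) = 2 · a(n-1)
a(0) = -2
Pure geometric recurrence with ratio 2.
By induction a(n) = a(0) · (2)^n = - 2 \cdot 2^{n}.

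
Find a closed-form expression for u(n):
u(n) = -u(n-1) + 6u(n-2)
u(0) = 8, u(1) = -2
Characteristic equation: x² + x - 6 = 0, which factors as (x - (-3))(x - (2)) = 0.
Roots r₁ = -3, r₂ = 2 (distinct).
General solution: u(n) = A·(-3)^n + B·(2)^n.
From u(0) = 8: A + B = 8.
From u(1) = -2: -3A + 2B = -2.
Solving: A = \frac{18}{5}, B = \frac{22}{5}.
So u(n) = \frac{18 \left(-3\right)^{n}}{5} + \frac{22 \cdot 2^{n}}{5}.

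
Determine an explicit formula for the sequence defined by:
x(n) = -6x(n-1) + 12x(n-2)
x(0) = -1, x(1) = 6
Characteristic equation: x² + 6x - 12 = 0.
Discriminant Δ = (-6)² + 4·(12) = 84.
Roots r₁,₂ = (-6 ± √84)/2, so r₁ = -3 + \sqrt{21}, r₂ = - \sqrt{21} - 3.
General solution: x(n) = A·r₁^n + B·r₂^n.
From the initial conditions, A + B = -1 and r₁A + r₂B = 6.
Since r₁ - r₂ = √84: A = (6 - (-1)r₂)/√84 = - \frac{1}{2} + \frac{\sqrt{21}}{14}, and B = -1 - A = - \frac{1}{2} - \frac{\sqrt{21}}{14}.
So x(n) = \left(- \frac{1}{2} + \frac{\sqrt{21}}{14}\right)\left(-3 + \sqrt{21}\right)^n + \left(- \frac{1}{2} - \frac{\sqrt{21}}{14}\right)\left(- \sqrt{21} - 3\right)^n.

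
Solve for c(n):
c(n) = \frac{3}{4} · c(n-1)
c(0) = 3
Pure geometric recurrence with ratio \frac{3}{4}.
By induction c(n) = c(0) · (\frac{3}{4})^n = 3 \left(\frac{3}{4}\right)^{n}.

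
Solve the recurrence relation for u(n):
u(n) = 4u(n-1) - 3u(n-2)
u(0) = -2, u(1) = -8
Characteristic equation: x² - 4x + 3 = 0, which factors as (x - (3))(x - (1)) = 0.
Roots r₁ = 3, r₂ = 1 (distinct).
General solution: u(n) = A·(3)^n + B·(1)^n.
From u(0) = -2: A + B = -2.
From u(1) = -8: 3A + B = -8.
Solving: A = -3, B = 1.
So u(n) = 1 - 3 \cdot 3^{n}.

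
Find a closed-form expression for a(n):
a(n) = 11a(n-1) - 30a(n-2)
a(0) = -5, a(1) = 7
Characteristic equation: x² - 11x + 30 = 0, which factors as (x - (6))(x - (5)) = 0.
Roots r₁ = 6, r₂ = 5 (distinct).
General solution: a(n) = A·(6)^n + B·(5)^n.
From a(0) = -5: A + B = -5.
From a(1) = 7: 6A + 5B = 7.
Solving: A = 32, B = -37.
So a(n) = - 37 \cdot 5^{n} + 32 \cdot 6^{n}.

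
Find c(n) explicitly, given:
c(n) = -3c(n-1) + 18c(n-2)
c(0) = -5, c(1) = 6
Characteristic equation: x² + 3x - 18 = 0, which factors as (x - (3))(x - (-6)) = 0.
Roots r₁ = 3, r₂ = -6 (distinct).
General solution: c(n) = A·(3)^n + B·(-6)^n.
From c(0) = -5: A + B = -5.
From c(1) = 6: 3A - 6B = 6.
Solving: A = - \frac{8}{3}, B = - \frac{7}{3}.
So c(n) = - \frac{7 \left(-6\right)^{n}}{3} - \frac{8 \cdot 3^{n}}{3}.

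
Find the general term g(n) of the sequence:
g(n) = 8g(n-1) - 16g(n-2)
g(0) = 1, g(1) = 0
Characteristic equation: x² - 8x + 16 = 0, which is (x - (4))².
Repeated root r = 4.
General solution: g(n) = (A + Bn)·(4)^n.
From g(0) = 1: A = 1.
From g(1) = 0: (A + B)·(4) = 0 ⇒ B = -1.
So g(n) = \left(1 - n\right) \cdot (4)^n.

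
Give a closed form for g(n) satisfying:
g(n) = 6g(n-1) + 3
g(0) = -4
First-order linear non-homogeneous.
Homogeneous solution: g_h(n) = A·(6)^n.
Try constant particular solution g_p = K: K = 6K + 3 ⇒ K = - \frac{3}{5}.
General: g(n) = A·(6)^n - \frac{3}{5}.
Apply g(0) = -4: A - \frac{3}{5} = -4 ⇒ A = - \frac{17}{5}.
So g(n) = - \frac{17 \cdot 6^{n}}{5} - \frac{3}{5}.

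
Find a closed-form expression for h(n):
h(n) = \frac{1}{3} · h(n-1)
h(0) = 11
Pure geometric recurrence with ratio \frac{1}{3}.
By induction h(n) = h(0) · (\frac{1}{3})^n = 11 \cdot 3^{- n}.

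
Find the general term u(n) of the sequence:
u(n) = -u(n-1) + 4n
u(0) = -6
First-order linear with linear forcing.
Homogeneous solution: u_h(n) = A·(-1)^n.
Try particular u_p(n) = pn + q. Substituting:
  pn + q = -(p(n-1) + q) + 4n.
Matching the n-coefficient: p = -p + 4 ⇒ p = 2.
Matching constants: q = p - q ⇒ q = 1.
General: u(n) = A·(-1)^n + 2 n + 1.
Apply u(0) = -6: A + 1 = -6 ⇒ A = -7.
So u(n) = - 7 \left(-1\right)^{n} + 2 n + 1.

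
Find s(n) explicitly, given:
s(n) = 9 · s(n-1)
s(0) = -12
Pure geometric recurrence with ratio 9.
By induction s(n) = s(0) · (9)^n = - 12 \cdot 9^{n}.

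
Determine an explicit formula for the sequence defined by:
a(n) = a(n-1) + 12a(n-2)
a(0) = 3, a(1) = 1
Characteristic equation: x² - x - 12 = 0, which factors as (x - (-3))(x - (4)) = 0.
Roots r₁ = -3, r₂ = 4 (distinct).
General solution: a(n) = A·(-3)^n + B·(4)^n.
From a(0) = 3: A + B = 3.
From a(1) = 1: -3A + 4B = 1.
Solving: A = \frac{11}{7}, B = \frac{10}{7}.
So a(n) = \frac{11 \left(-3\right)^{n}}{7} + \frac{10 \cdot 4^{n}}{7}.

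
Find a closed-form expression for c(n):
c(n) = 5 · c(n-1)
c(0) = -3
Pure geometric recurrence with ratio 5.
By induction c(n) = c(0) · (5)^n = - 3 \cdot 5^{n}.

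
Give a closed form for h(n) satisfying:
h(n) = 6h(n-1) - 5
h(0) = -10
First-order linear non-homogeneous.
Homogeneous solution: h_h(n) = A·(6)^n.
Try constant particular solution h_p = K: K = 6K - 5 ⇒ K = 1.
General: h(n) = A·(6)^n + 1.
Apply h(0) = -10: A + 1 = -10 ⇒ A = -11.
So h(n) = 1 - 11 \cdot 6^{n}.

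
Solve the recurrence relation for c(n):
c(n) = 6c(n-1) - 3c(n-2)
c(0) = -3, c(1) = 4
Characteristic equation: x² - 6x + 3 = 0.
Discriminant Δ = (6)² + 4·(-3) = 24.
Roots r₁,₂ = (6 ± √24)/2, so r₁ = \sqrt{6} + 3, r₂ = 3 - \sqrt{6}.
General solution: c(n) = A·r₁^n + B·r₂^n.
From the initial conditions, A + B = -3 and r₁A + r₂B = 4.
Since r₁ - r₂ = √24: A = (4 - (-3)r₂)/√24 = - \frac{3}{2} + \frac{13 \sqrt{6}}{12}, and B = -3 - A = - \frac{13 \sqrt{6}}{12} - \frac{3}{2}.
So c(n) = \left(- \frac{3}{2} + \frac{13 \sqrt{6}}{12}\right)\left(\sqrt{6} + 3\right)^n + \left(- \frac{13 \sqrt{6}}{12} - \frac{3}{2}\right)\left(3 - \sqrt{6}\right)^n.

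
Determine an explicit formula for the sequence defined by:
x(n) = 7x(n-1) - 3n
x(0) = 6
First-order linear with linear forcing.
Homogeneous solution: x_h(n) = A·(7)^n.
Try particular x_p(n) = pn + q. Substituting:
  pn + q = 7(p(n-1) + q) - 3n.
Matching the n-coefficient: p = 7p - 3 ⇒ p = \frac{1}{2}.
Matching constants: q = -7p + 7q ⇒ q = \frac{7}{12}.
General: x(n) = A·(7)^n + \frac{n}{2} + \frac{7}{12}.
Apply x(0) = 6: A + \frac{7}{12} = 6 ⇒ A = \frac{65}{12}.
So x(n) = \frac{65 \cdot 7^{n}}{12} + \frac{n}{2} + \frac{7}{12}.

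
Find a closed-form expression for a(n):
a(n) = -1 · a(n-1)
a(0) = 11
Pure geometric recurrence with ratio -1.
By induction a(n) = a(0) · (-1)^n = 11 \left(-1\right)^{n}.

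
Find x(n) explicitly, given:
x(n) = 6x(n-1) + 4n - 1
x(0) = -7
First-order linear with linear forcing.
Homogeneous solution: x_h(n) = A·(6)^n.
Try particular x_p(n) = pn + q. Substituting:
  pn + q = 6(p(n-1) + q) + 4n - 1.
Matching the n-coefficient: p = 6p + 4 ⇒ p = - \frac{4}{5}.
Matching constants: q = -6p + 6q - 1 ⇒ q = - \frac{19}{25}.
General: x(n) = A·(6)^n - \frac{4 n}{5} - \frac{19}{25}.
Apply x(0) = -7: A - \frac{19}{25} = -7 ⇒ A = - \frac{156}{25}.
So x(n) = - \frac{156 \cdot 6^{n}}{25} - \frac{4 n}{5} - \frac{19}{25}.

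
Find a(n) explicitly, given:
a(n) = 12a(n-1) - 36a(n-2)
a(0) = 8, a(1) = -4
Characteristic equation: x² - 12x + 36 = 0, which is (x - (6))².
Repeated root r = 6.
General solution: a(n) = (A + Bn)·(6)^n.
From a(0) = 8: A = 8.
From a(1) = -4: (A + B)·(6) = -4 ⇒ B = - \frac{26}{3}.
So a(n) = \left(8 - \frac{26 n}{3}\right) \cdot (6)^n.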